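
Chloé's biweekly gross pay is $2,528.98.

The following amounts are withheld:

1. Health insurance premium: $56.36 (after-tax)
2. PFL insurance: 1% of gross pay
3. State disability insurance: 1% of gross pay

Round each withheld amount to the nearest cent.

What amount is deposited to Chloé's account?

PFL insurance: $2,528.98 × 0.01 = $25.29
State disability insurance: $2,528.98 × 0.01 = $25.29
Health insurance premium: $56.36
Total deductions = $25.29 + $25.29 + $56.36 = $106.94
Net pay = $2,528.98 − $106.94 = $2,422.04

$2,422.04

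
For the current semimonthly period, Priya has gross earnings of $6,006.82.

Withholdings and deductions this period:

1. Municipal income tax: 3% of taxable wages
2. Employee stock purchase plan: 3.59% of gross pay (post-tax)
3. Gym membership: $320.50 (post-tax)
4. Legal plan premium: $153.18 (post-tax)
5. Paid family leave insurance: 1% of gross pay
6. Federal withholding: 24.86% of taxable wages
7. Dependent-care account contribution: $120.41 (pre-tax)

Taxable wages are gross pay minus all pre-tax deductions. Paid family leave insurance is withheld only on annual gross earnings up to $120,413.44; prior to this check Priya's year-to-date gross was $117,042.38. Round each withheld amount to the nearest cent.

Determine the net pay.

Dependent-care account contribution: $120.41
Taxable wages = $6,006.82 − $120.41 = $5,886.41
Municipal income tax: $5,886.41 × 0.03 = $176.59
Federal withholding: $5,886.41 × 0.2486 = $1,463.36
Paid family leave insurance: only $120,413.44 − $117,042.38 = $3,371.06 of this check is subject → $3,371.06 × 0.01 = $33.71
Employee stock purchase plan: $6,006.82 × 0.0359 = $215.64
Legal plan premium: $153.18
Gym membership: $320.50
Total deductions = $120.41 + $176.59 + $1,463.36 + $33.71 + $215.64 + $153.18 + $320.50 = $2,483.39
Net pay = $6,006.82 − $2,483.39 = $3,523.43

$3,523.43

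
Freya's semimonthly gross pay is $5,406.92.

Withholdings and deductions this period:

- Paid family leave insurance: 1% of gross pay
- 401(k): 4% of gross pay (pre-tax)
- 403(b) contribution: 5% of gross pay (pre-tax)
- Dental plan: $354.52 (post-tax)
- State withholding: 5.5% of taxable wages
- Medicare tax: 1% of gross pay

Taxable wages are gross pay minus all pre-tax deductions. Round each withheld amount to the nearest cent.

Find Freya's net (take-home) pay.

$4,187.01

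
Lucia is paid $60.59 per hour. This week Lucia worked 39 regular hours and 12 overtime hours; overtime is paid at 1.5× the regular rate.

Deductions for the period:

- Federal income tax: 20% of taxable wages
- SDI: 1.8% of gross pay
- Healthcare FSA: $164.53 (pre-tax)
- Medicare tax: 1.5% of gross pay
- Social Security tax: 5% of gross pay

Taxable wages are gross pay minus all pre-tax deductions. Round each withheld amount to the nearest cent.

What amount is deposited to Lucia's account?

Regular pay: 39 × $60.59 = $2363.01
Overtime pay: 12 × $60.59 × 1.5 = $1090.62
Gross pay = $2363.01 + $1090.62 = $3453.63
Healthcare FSA: $164.53
Taxable wages = $3453.63 − $164.53 = $3289.10
Federal income tax: $3289.10 × 0.2 = $657.82
Social Security tax: $3453.63 × 0.05 = $172.68
Medicare tax: $3453.63 × 0.015 = $51.80
SDI: $3453.63 × 0.018 = $62.17
Total deductions = $164.53 + $657.82 + $172.68 + $51.80 + $62.17 = $1109.00
Net pay = $3453.63 − $1109.00 = $2344.63

$2344.63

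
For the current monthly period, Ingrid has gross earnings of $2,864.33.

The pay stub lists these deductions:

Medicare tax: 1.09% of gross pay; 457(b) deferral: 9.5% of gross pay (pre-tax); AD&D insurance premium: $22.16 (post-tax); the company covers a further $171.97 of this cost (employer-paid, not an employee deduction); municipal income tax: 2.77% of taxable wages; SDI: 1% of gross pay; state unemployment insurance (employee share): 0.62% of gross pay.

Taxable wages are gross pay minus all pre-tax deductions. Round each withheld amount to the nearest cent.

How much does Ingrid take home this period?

457(b) deferral: $2,864.33 × 0.095 = $272.11
Taxable wages = $2,864.33 − $272.11 = $2,592.22
Municipal income tax: $2,592.22 × 0.0277 = $71.80
SDI: $2,864.33 × 0.01 = $28.64
Medicare tax: $2,864.33 × 0.0109 = $31.22
State unemployment insurance (employee share): $2,864.33 × 0.0062 = $17.76
AD&D insurance premium: $22.16
(Employer's $171.97 toward AD&D insurance premium is not withheld from the employee.)
Total deductions = $272.11 + $71.80 + $28.64 + $31.22 + $17.76 + $22.16 = $443.69
Net pay = $2,864.33 − $443.69 = $2,420.64

$2,420.64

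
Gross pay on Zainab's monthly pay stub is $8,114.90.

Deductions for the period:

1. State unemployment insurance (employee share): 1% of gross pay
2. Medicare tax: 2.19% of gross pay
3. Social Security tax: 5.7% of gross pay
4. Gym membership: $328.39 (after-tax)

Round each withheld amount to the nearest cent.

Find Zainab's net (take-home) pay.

$7,065.09

Medicare tax: $8,114.90 × 0.0219 = $177.72
State unemployment insurance (employee share): $8,114.90 × 0.01 = $81.15
Social Security tax: $8,114.90 × 0.057 = $462.55
Gym membership: $328.39
Total deductions = $177.72 + $81.15 + $462.55 + $328.39 = $1,049.81
Net pay = $8,114.90 − $1,049.81 = $7,065.09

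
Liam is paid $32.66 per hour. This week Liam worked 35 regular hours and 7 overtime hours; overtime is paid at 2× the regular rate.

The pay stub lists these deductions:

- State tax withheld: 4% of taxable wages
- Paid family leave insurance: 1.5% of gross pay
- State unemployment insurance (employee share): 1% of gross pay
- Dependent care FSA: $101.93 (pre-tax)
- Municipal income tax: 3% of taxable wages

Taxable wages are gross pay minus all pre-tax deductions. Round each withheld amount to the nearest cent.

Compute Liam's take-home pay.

$1,353.51

Regular pay: 35 × $32.66 = $1,143.10
Overtime pay: 7 × $32.66 × 2 = $457.24
Gross pay = $1,143.10 + $457.24 = $1,600.34
Dependent care FSA: $101.93
Taxable wages = $1,600.34 − $101.93 = $1,498.41
State tax withheld: $1,498.41 × 0.04 = $59.94
Municipal income tax: $1,498.41 × 0.03 = $44.95
State unemployment insurance (employee share): $1,600.34 × 0.01 = $16.00
Paid family leave insurance: $1,600.34 × 0.015 = $24.01
Total deductions = $101.93 + $59.94 + $44.95 + $16.00 + $24.01 = $246.83
Net pay = $1,600.34 − $246.83 = $1,353.51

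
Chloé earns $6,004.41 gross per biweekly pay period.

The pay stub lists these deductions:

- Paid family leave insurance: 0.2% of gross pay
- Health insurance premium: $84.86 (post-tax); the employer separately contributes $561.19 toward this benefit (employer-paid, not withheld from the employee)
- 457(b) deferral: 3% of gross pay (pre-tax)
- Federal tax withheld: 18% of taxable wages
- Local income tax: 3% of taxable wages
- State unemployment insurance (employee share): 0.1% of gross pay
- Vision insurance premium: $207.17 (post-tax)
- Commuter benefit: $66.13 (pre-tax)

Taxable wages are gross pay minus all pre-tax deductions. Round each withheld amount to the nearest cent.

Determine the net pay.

$4,238.90

Commuter benefit: $66.13
457(b) deferral: $6,004.41 × 0.03 = $180.13
Pre-tax total = $66.13 + $180.13 = $246.26
Taxable wages = $6,004.41 − $246.26 = $5,758.15
Local income tax: $5,758.15 × 0.03 = $172.74
Federal tax withheld: $5,758.15 × 0.18 = $1,036.47
Paid family leave insurance: $6,004.41 × 0.002 = $12.01
State unemployment insurance (employee share): $6,004.41 × 0.001 = $6.00
Health insurance premium: $84.86
Vision insurance premium: $207.17
(Employer's $561.19 toward health insurance premium is not withheld from the employee.)
Total deductions = $66.13 + $180.13 + $172.74 + $1,036.47 + $12.01 + $6.00 + $84.86 + $207.17 = $1,765.51
Net pay = $6,004.41 − $1,765.51 = $4,238.90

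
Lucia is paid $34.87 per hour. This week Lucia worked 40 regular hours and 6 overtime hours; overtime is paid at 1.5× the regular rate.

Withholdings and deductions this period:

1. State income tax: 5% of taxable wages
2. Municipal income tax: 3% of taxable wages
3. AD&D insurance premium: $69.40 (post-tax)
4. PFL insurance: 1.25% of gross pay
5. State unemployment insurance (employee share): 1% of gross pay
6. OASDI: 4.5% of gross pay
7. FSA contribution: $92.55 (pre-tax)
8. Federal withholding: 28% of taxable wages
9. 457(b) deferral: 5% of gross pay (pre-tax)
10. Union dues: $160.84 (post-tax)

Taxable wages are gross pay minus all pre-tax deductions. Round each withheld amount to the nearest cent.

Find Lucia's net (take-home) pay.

$634.04

Regular pay: 40 × $34.87 = $1394.80
Overtime pay: 6 × $34.87 × 1.5 = $313.83
Gross pay = $1394.80 + $313.83 = $1708.63
457(b) deferral: $1708.63 × 0.05 = $85.43
FSA contribution: $92.55
Pre-tax total = $85.43 + $92.55 = $177.98
Taxable wages = $1708.63 − $177.98 = $1530.65
Federal withholding: $1530.65 × 0.28 = $428.58
Municipal income tax: $1530.65 × 0.03 = $45.92
State income tax: $1530.65 × 0.05 = $76.53
OASDI: $1708.63 × 0.045 = $76.89
PFL insurance: $1708.63 × 0.0125 = $21.36
State unemployment insurance (employee share): $1708.63 × 0.01 = $17.09
Union dues: $160.84
AD&D insurance premium: $69.40
Total deductions = $85.43 + $92.55 + $428.58 + $45.92 + $76.53 + $76.89 + $21.36 + $17.09 + $160.84 + $69.40 = $1074.59
Net pay = $1708.63 − $1074.59 = $634.04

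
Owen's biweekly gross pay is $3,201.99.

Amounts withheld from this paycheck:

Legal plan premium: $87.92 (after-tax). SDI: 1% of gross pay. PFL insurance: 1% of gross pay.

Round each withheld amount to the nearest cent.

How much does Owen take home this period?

SDI: $3,201.99 × 0.01 = $32.02
PFL insurance: $3,201.99 × 0.01 = $32.02
Legal plan premium: $87.92
Total deductions = $32.02 + $32.02 + $87.92 = $151.96
Net pay = $3,201.99 − $151.96 = $3,050.03

$3,050.03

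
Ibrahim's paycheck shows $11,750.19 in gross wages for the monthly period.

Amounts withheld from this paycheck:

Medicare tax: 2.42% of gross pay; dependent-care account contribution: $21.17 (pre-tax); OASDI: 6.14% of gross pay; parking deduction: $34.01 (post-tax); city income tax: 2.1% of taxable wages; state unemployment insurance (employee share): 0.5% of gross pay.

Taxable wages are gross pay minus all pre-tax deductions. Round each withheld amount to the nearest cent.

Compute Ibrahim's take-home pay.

$10,384.14

Dependent-care account contribution: $21.17
Taxable wages = $11,750.19 − $21.17 = $11,729.02
City income tax: $11,729.02 × 0.021 = $246.31
State unemployment insurance (employee share): $11,750.19 × 0.005 = $58.75
Medicare tax: $11,750.19 × 0.0242 = $284.35
OASDI: $11,750.19 × 0.0614 = $721.46
Parking deduction: $34.01
Total deductions = $21.17 + $246.31 + $58.75 + $284.35 + $721.46 + $34.01 = $1,366.05
Net pay = $11,750.19 − $1,366.05 = $10,384.14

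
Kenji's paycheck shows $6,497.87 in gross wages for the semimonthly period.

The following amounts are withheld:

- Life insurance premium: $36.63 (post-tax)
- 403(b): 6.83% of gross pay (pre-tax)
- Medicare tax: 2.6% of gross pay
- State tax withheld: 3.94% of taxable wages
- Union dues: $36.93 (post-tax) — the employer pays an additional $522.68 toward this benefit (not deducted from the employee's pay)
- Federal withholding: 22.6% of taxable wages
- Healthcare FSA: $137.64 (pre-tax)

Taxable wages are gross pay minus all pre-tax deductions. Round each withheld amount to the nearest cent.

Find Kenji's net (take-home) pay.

403(b): $6,497.87 × 0.0683 = $443.80
Healthcare FSA: $137.64
Pre-tax total = $443.80 + $137.64 = $581.44
Taxable wages = $6,497.87 − $581.44 = $5,916.43
Federal withholding: $5,916.43 × 0.226 = $1,337.11
State tax withheld: $5,916.43 × 0.0394 = $233.11
Medicare tax: $6,497.87 × 0.026 = $168.94
Union dues: $36.93
Life insurance premium: $36.63
(Employer's $522.68 toward union dues is not withheld from the employee.)
Total deductions = $443.80 + $137.64 + $1,337.11 + $233.11 + $168.94 + $36.93 + $36.63 = $2,394.16
Net pay = $6,497.87 − $2,394.16 = $4,103.71

$4,103.71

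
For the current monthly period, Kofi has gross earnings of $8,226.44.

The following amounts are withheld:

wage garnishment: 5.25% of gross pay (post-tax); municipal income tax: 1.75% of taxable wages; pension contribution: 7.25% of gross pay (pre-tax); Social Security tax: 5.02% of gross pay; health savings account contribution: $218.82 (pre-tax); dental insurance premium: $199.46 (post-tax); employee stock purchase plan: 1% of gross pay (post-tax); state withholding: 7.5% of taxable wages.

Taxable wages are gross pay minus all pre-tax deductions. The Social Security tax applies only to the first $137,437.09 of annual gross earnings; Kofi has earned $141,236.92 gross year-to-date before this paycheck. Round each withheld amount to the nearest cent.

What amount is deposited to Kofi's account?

$6,012.05

Health savings account contribution: $218.82
Pension contribution: $8,226.44 × 0.0725 = $596.42
Pre-tax total = $218.82 + $596.42 = $815.24
Taxable wages = $8,226.44 − $815.24 = $7,411.20
Municipal income tax: $7,411.20 × 0.0175 = $129.70
State withholding: $7,411.20 × 0.075 = $555.84
Social Security tax: annual cap $137,437.09 already reached (YTD $141,236.92), so $0.00
Employee stock purchase plan: $8,226.44 × 0.01 = $82.26
Dental insurance premium: $199.46
Wage garnishment: $8,226.44 × 0.0525 = $431.89
Total deductions = $218.82 + $596.42 + $129.70 + $555.84 + $0.00 + $82.26 + $199.46 + $431.89 = $2,214.39
Net pay = $8,226.44 − $2,214.39 = $6,012.05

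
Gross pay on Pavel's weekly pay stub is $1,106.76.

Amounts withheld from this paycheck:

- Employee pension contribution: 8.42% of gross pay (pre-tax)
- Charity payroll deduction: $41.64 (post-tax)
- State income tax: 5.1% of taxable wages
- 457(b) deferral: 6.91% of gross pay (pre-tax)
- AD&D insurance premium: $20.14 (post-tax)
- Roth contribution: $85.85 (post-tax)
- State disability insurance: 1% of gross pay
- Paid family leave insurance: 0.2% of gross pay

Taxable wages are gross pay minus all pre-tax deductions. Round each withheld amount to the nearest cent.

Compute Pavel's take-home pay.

$728.39

Employee pension contribution: $1,106.76 × 0.0842 = $93.19
457(b) deferral: $1,106.76 × 0.0691 = $76.48
Pre-tax total = $93.19 + $76.48 = $169.67
Taxable wages = $1,106.76 − $169.67 = $937.09
State income tax: $937.09 × 0.051 = $47.79
Paid family leave insurance: $1,106.76 × 0.002 = $2.21
State disability insurance: $1,106.76 × 0.01 = $11.07
Charity payroll deduction: $41.64
Roth contribution: $85.85
AD&D insurance premium: $20.14
Total deductions = $93.19 + $76.48 + $47.79 + $2.21 + $11.07 + $41.64 + $85.85 + $20.14 = $378.37
Net pay = $1,106.76 − $378.37 = $728.39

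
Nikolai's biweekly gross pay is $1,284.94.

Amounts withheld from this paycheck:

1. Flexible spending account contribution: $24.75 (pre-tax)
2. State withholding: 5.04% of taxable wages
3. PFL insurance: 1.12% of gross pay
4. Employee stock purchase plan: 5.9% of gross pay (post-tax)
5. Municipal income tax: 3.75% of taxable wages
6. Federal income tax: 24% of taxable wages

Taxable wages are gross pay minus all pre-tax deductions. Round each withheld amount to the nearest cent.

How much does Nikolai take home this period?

$756.77

Flexible spending account contribution: $24.75
Taxable wages = $1,284.94 − $24.75 = $1,260.19
Municipal income tax: $1,260.19 × 0.0375 = $47.26
Federal income tax: $1,260.19 × 0.24 = $302.45
State withholding: $1,260.19 × 0.0504 = $63.51
PFL insurance: $1,284.94 × 0.0112 = $14.39
Employee stock purchase plan: $1,284.94 × 0.059 = $75.81
Total deductions = $24.75 + $47.26 + $302.45 + $63.51 + $14.39 + $75.81 = $528.17
Net pay = $1,284.94 − $528.17 = $756.77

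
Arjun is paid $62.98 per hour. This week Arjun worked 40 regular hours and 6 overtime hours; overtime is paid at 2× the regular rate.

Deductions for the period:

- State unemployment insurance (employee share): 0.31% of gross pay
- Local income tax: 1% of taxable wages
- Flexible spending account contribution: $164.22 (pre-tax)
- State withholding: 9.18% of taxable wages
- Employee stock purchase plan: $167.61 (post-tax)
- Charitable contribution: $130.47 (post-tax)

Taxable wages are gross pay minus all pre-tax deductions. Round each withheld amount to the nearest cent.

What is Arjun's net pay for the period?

$2,485.83

Regular pay: 40 × $62.98 = $2,519.20
Overtime pay: 6 × $62.98 × 2 = $755.76
Gross pay = $2,519.20 + $755.76 = $3,274.96
Flexible spending account contribution: $164.22
Taxable wages = $3,274.96 − $164.22 = $3,110.74
State withholding: $3,110.74 × 0.0918 = $285.57
Local income tax: $3,110.74 × 0.01 = $31.11
State unemployment insurance (employee share): $3,274.96 × 0.0031 = $10.15
Employee stock purchase plan: $167.61
Charitable contribution: $130.47
Total deductions = $164.22 + $285.57 + $31.11 + $10.15 + $167.61 + $130.47 = $789.13
Net pay = $3,274.96 − $789.13 = $2,485.83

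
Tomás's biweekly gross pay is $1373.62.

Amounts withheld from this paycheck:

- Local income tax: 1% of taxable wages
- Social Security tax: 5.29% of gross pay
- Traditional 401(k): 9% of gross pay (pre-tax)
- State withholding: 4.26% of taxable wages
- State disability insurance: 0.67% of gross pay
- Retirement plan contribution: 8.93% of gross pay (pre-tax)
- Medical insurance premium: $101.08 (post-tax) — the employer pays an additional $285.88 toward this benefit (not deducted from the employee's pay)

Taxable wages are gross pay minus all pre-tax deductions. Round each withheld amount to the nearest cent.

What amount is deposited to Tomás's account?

Retirement plan contribution: $1373.62 × 0.0893 = $122.66
Traditional 401(k): $1373.62 × 0.09 = $123.63
Pre-tax total = $122.66 + $123.63 = $246.29
Taxable wages = $1373.62 − $246.29 = $1127.33
Local income tax: $1127.33 × 0.01 = $11.27
State withholding: $1127.33 × 0.0426 = $48.02
Social Security tax: $1373.62 × 0.0529 = $72.66
State disability insurance: $1373.62 × 0.0067 = $9.20
Medical insurance premium: $101.08
(Employer's $285.88 toward medical insurance premium is not withheld from the employee.)
Total deductions = $122.66 + $123.63 + $11.27 + $48.02 + $72.66 + $9.20 + $101.08 = $488.52
Net pay = $1373.62 − $488.52 = $885.10

$885.10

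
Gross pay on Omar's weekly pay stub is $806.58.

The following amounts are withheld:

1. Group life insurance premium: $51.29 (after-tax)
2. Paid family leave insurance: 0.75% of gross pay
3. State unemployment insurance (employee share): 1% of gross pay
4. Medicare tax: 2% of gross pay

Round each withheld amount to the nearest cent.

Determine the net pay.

Paid family leave insurance: $806.58 × 0.0075 = $6.05
Medicare tax: $806.58 × 0.02 = $16.13
State unemployment insurance (employee share): $806.58 × 0.01 = $8.07
Group life insurance premium: $51.29
Total deductions = $6.05 + $16.13 + $8.07 + $51.29 = $81.54
Net pay = $806.58 − $81.54 = $725.04

$725.04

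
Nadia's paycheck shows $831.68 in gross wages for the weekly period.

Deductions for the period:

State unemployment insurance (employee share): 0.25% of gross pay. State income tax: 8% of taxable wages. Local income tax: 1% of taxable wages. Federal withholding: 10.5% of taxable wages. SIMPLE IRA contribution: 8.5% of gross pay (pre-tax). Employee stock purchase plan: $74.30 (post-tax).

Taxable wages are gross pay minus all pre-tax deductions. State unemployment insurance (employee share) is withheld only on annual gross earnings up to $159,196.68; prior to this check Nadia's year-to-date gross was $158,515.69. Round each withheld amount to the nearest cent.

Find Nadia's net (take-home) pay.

SIMPLE IRA contribution: $831.68 × 0.085 = $70.69
Taxable wages = $831.68 − $70.69 = $760.99
Local income tax: $760.99 × 0.01 = $7.61
State income tax: $760.99 × 0.08 = $60.88
Federal withholding: $760.99 × 0.105 = $79.90
State unemployment insurance (employee share): only $159,196.68 − $158,515.69 = $680.99 of this check is subject → $680.99 × 0.0025 = $1.70
Employee stock purchase plan: $74.30
Total deductions = $70.69 + $7.61 + $60.88 + $79.90 + $1.70 + $74.30 = $295.08
Net pay = $831.68 − $295.08 = $536.60

$536.60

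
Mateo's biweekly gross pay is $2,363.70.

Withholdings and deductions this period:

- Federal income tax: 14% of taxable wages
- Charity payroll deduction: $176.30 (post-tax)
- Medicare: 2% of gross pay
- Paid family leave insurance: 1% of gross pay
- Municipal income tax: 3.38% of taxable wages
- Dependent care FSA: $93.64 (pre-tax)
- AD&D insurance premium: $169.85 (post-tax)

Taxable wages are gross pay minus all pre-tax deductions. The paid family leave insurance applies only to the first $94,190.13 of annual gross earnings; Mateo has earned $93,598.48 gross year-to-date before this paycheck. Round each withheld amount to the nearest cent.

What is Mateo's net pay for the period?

Dependent care FSA: $93.64
Taxable wages = $2,363.70 − $93.64 = $2,270.06
Municipal income tax: $2,270.06 × 0.0338 = $76.73
Federal income tax: $2,270.06 × 0.14 = $317.81
Medicare: $2,363.70 × 0.02 = $47.27
Paid family leave insurance: only $94,190.13 − $93,598.48 = $591.65 of this check is subject → $591.65 × 0.01 = $5.92
AD&D insurance premium: $169.85
Charity payroll deduction: $176.30
Total deductions = $93.64 + $76.73 + $317.81 + $47.27 + $5.92 + $169.85 + $176.30 = $887.52
Net pay = $2,363.70 − $887.52 = $1,476.18

$1,476.18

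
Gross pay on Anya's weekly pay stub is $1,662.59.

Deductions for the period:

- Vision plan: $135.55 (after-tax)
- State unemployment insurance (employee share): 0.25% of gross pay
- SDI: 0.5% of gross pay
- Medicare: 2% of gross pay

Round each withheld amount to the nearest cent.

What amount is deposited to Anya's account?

$1,481.32

Medicare: $1,662.59 × 0.02 = $33.25
SDI: $1,662.59 × 0.005 = $8.31
State unemployment insurance (employee share): $1,662.59 × 0.0025 = $4.16
Vision plan: $135.55
Total deductions = $33.25 + $8.31 + $4.16 + $135.55 = $181.27
Net pay = $1,662.59 − $181.27 = $1,481.32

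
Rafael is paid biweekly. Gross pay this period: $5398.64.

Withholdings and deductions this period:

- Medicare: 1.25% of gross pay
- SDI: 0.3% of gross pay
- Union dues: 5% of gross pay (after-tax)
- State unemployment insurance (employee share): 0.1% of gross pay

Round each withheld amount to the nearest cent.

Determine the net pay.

$5039.63

State unemployment insurance (employee share): $5398.64 × 0.001 = $5.40
Medicare: $5398.64 × 0.0125 = $67.48
SDI: $5398.64 × 0.003 = $16.20
Union dues: $5398.64 × 0.05 = $269.93
Total deductions = $5.40 + $67.48 + $16.20 + $269.93 = $359.01
Net pay = $5398.64 − $359.01 = $5039.63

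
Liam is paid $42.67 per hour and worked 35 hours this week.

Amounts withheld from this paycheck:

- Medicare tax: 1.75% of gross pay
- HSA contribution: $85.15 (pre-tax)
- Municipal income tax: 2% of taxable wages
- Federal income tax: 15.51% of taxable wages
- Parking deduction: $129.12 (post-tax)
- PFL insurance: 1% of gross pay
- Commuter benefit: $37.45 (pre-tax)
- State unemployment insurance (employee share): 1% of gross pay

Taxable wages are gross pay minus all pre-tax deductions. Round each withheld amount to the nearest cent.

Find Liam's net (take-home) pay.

$945.69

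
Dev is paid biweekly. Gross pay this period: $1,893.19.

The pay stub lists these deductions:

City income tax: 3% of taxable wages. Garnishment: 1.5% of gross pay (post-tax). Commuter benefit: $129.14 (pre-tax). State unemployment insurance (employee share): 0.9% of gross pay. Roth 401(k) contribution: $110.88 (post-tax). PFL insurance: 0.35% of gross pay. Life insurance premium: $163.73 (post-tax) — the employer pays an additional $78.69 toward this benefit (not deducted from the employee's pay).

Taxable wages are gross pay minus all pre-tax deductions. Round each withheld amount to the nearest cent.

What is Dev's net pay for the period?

$1,384.45

Commuter benefit: $129.14
Taxable wages = $1,893.19 − $129.14 = $1,764.05
City income tax: $1,764.05 × 0.03 = $52.92
PFL insurance: $1,893.19 × 0.0035 = $6.63
State unemployment insurance (employee share): $1,893.19 × 0.009 = $17.04
Roth 401(k) contribution: $110.88
Life insurance premium: $163.73
Garnishment: $1,893.19 × 0.015 = $28.40
(Employer's $78.69 toward life insurance premium is not withheld from the employee.)
Total deductions = $129.14 + $52.92 + $6.63 + $17.04 + $110.88 + $163.73 + $28.40 = $508.74
Net pay = $1,893.19 − $508.74 = $1,384.45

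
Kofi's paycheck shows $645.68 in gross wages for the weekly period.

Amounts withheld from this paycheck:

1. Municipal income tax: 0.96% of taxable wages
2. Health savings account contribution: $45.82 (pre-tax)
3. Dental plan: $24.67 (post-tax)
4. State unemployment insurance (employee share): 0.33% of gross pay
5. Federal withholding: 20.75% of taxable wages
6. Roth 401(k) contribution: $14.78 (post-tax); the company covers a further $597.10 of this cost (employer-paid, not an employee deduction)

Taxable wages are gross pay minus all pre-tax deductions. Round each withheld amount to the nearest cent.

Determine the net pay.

$428.05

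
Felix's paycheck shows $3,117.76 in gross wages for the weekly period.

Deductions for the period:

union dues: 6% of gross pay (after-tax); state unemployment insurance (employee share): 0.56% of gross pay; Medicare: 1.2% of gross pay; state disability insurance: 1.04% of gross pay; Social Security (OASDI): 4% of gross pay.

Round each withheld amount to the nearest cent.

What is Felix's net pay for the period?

$2,718.69

Medicare: $3,117.76 × 0.012 = $37.41
State unemployment insurance (employee share): $3,117.76 × 0.0056 = $17.46
State disability insurance: $3,117.76 × 0.0104 = $32.42
Social Security (OASDI): $3,117.76 × 0.04 = $124.71
Union dues: $3,117.76 × 0.06 = $187.07
Total deductions = $37.41 + $17.46 + $32.42 + $124.71 + $187.07 = $399.07
Net pay = $3,117.76 − $399.07 = $2,718.69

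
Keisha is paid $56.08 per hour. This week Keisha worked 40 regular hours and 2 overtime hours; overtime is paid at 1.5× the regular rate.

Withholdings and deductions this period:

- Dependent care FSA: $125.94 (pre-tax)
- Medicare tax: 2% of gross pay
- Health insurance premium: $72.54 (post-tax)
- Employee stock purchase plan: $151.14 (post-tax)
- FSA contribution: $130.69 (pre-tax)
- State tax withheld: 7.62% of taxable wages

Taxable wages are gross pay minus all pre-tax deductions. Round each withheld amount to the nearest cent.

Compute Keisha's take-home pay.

$1718.70

Regular pay: 40 × $56.08 = $2243.20
Overtime pay: 2 × $56.08 × 1.5 = $168.24
Gross pay = $2243.20 + $168.24 = $2411.44
Dependent care FSA: $125.94
FSA contribution: $130.69
Pre-tax total = $125.94 + $130.69 = $256.63
Taxable wages = $2411.44 − $256.63 = $2154.81
State tax withheld: $2154.81 × 0.0762 = $164.20
Medicare tax: $2411.44 × 0.02 = $48.23
Employee stock purchase plan: $151.14
Health insurance premium: $72.54
Total deductions = $125.94 + $130.69 + $164.20 + $48.23 + $151.14 + $72.54 = $692.74
Net pay = $2411.44 − $692.74 = $1718.70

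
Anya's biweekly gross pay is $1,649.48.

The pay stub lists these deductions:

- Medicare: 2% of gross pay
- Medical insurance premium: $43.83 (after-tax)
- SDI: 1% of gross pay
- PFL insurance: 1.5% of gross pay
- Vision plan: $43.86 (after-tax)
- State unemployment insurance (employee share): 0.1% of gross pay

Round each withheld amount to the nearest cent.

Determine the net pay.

$1,485.92

Medicare: $1,649.48 × 0.02 = $32.99
PFL insurance: $1,649.48 × 0.015 = $24.74
State unemployment insurance (employee share): $1,649.48 × 0.001 = $1.65
SDI: $1,649.48 × 0.01 = $16.49
Medical insurance premium: $43.83
Vision plan: $43.86
Total deductions = $32.99 + $24.74 + $1.65 + $16.49 + $43.83 + $43.86 = $163.56
Net pay = $1,649.48 − $163.56 = $1,485.92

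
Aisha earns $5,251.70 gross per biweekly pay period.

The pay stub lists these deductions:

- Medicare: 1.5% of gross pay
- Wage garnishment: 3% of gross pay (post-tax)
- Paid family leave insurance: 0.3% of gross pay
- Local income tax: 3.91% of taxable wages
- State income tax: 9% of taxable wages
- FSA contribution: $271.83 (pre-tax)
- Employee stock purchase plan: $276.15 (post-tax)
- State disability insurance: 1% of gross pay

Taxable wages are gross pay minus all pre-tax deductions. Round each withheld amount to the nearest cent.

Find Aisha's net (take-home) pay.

FSA contribution: $271.83
Taxable wages = $5,251.70 − $271.83 = $4,979.87
Local income tax: $4,979.87 × 0.0391 = $194.71
State income tax: $4,979.87 × 0.09 = $448.19
State disability insurance: $5,251.70 × 0.01 = $52.52
Paid family leave insurance: $5,251.70 × 0.003 = $15.76
Medicare: $5,251.70 × 0.015 = $78.78
Wage garnishment: $5,251.70 × 0.03 = $157.55
Employee stock purchase plan: $276.15
Total deductions = $271.83 + $194.71 + $448.19 + $52.52 + $15.76 + $78.78 + $157.55 + $276.15 = $1,495.49
Net pay = $5,251.70 − $1,495.49 = $3,756.21

$3,756.21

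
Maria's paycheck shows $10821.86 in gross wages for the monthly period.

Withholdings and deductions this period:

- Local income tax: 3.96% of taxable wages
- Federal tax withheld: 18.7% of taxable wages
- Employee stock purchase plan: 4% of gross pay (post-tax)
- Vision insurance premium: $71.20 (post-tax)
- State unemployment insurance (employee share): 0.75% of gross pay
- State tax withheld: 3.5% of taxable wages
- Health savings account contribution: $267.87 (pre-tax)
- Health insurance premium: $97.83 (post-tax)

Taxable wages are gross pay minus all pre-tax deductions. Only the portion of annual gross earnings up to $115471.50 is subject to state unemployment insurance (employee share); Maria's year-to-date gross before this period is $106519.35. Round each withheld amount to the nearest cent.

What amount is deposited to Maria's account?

$7124.02

Health savings account contribution: $267.87
Taxable wages = $10821.86 − $267.87 = $10553.99
Federal tax withheld: $10553.99 × 0.187 = $1973.60
State tax withheld: $10553.99 × 0.035 = $369.39
Local income tax: $10553.99 × 0.0396 = $417.94
State unemployment insurance (employee share): only $115471.50 − $106519.35 = $8952.15 of this check is subject → $8952.15 × 0.0075 = $67.14
Employee stock purchase plan: $10821.86 × 0.04 = $432.87
Vision insurance premium: $71.20
Health insurance premium: $97.83
Total deductions = $267.87 + $1973.60 + $369.39 + $417.94 + $67.14 + $432.87 + $71.20 + $97.83 = $3697.84
Net pay = $10821.86 − $3697.84 = $7124.02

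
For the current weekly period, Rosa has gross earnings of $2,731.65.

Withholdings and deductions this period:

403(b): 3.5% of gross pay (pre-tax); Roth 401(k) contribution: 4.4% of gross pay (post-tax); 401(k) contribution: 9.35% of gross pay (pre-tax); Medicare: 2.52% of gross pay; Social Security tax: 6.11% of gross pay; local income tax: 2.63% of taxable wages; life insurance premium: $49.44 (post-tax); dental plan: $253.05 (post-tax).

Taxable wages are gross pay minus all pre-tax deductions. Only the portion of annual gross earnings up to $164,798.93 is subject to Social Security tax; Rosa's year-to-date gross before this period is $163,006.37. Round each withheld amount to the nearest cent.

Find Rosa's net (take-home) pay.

401(k) contribution: $2,731.65 × 0.0935 = $255.41
403(b): $2,731.65 × 0.035 = $95.61
Pre-tax total = $255.41 + $95.61 = $351.02
Taxable wages = $2,731.65 − $351.02 = $2,380.63
Local income tax: $2,380.63 × 0.0263 = $62.61
Medicare: $2,731.65 × 0.0252 = $68.84
Social Security tax: only $164,798.93 − $163,006.37 = $1,792.56 of this check is subject → $1,792.56 × 0.0611 = $109.53
Roth 401(k) contribution: $2,731.65 × 0.044 = $120.19
Dental plan: $253.05
Life insurance premium: $49.44
Total deductions = $255.41 + $95.61 + $62.61 + $68.84 + $109.53 + $120.19 + $253.05 + $49.44 = $1,014.68
Net pay = $2,731.65 − $1,014.68 = $1,716.97

$1,716.97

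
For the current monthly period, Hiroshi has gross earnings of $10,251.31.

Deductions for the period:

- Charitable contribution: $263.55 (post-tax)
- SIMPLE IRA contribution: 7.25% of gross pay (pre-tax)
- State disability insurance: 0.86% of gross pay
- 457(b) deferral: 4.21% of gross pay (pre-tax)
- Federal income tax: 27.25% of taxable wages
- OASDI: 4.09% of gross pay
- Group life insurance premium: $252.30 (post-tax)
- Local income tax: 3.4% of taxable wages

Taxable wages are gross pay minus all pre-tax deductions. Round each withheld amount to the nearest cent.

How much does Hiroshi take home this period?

SIMPLE IRA contribution: $10,251.31 × 0.0725 = $743.22
457(b) deferral: $10,251.31 × 0.0421 = $431.58
Pre-tax total = $743.22 + $431.58 = $1,174.80
Taxable wages = $10,251.31 − $1,174.80 = $9,076.51
Local income tax: $9,076.51 × 0.034 = $308.60
Federal income tax: $9,076.51 × 0.2725 = $2,473.35
OASDI: $10,251.31 × 0.0409 = $419.28
State disability insurance: $10,251.31 × 0.0086 = $88.16
Group life insurance premium: $252.30
Charitable contribution: $263.55
Total deductions = $743.22 + $431.58 + $308.60 + $2,473.35 + $419.28 + $88.16 + $252.30 + $263.55 = $4,980.04
Net pay = $10,251.31 − $4,980.04 = $5,271.27

$5,271.27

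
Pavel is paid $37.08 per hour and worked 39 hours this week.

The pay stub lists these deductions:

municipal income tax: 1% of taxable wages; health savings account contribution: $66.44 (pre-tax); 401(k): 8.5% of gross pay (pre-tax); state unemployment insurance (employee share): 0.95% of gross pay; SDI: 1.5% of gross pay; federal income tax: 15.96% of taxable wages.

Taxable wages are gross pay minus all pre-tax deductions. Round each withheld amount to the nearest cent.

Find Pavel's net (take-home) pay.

$1008.18

Gross pay: 39 × $37.08 = $1446.12
Health savings account contribution: $66.44
401(k): $1446.12 × 0.085 = $122.92
Pre-tax total = $66.44 + $122.92 = $189.36
Taxable wages = $1446.12 − $189.36 = $1256.76
Municipal income tax: $1256.76 × 0.01 = $12.57
Federal income tax: $1256.76 × 0.1596 = $200.58
State unemployment insurance (employee share): $1446.12 × 0.0095 = $13.74
SDI: $1446.12 × 0.015 = $21.69
Total deductions = $66.44 + $122.92 + $12.57 + $200.58 + $13.74 + $21.69 = $437.94
Net pay = $1446.12 − $437.94 = $1008.18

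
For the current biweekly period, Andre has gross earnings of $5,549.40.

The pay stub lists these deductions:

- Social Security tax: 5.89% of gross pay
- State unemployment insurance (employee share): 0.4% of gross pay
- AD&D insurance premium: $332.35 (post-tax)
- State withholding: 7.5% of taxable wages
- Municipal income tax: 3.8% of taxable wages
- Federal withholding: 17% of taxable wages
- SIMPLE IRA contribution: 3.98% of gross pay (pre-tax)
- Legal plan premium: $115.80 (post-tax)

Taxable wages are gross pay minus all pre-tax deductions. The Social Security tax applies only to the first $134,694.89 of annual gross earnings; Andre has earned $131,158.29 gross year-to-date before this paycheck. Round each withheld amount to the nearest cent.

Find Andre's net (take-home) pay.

SIMPLE IRA contribution: $5,549.40 × 0.0398 = $220.87
Taxable wages = $5,549.40 − $220.87 = $5,328.53
Municipal income tax: $5,328.53 × 0.038 = $202.48
Federal withholding: $5,328.53 × 0.17 = $905.85
State withholding: $5,328.53 × 0.075 = $399.64
State unemployment insurance (employee share): $5,549.40 × 0.004 = $22.20
Social Security tax: only $134,694.89 − $131,158.29 = $3,536.60 of this check is subject → $3,536.60 × 0.0589 = $208.31
AD&D insurance premium: $332.35
Legal plan premium: $115.80
Total deductions = $220.87 + $202.48 + $905.85 + $399.64 + $22.20 + $208.31 + $332.35 + $115.80 = $2,407.50
Net pay = $5,549.40 − $2,407.50 = $3,141.90

$3,141.90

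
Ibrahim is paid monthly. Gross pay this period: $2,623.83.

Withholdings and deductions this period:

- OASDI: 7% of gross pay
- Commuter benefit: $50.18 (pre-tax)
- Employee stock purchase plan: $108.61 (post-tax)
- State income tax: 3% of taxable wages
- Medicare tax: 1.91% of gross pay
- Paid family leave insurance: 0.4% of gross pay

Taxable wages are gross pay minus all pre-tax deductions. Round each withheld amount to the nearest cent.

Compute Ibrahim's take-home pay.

Commuter benefit: $50.18
Taxable wages = $2,623.83 − $50.18 = $2,573.65
State income tax: $2,573.65 × 0.03 = $77.21
Medicare tax: $2,623.83 × 0.0191 = $50.12
OASDI: $2,623.83 × 0.07 = $183.67
Paid family leave insurance: $2,623.83 × 0.004 = $10.50
Employee stock purchase plan: $108.61
Total deductions = $50.18 + $77.21 + $50.12 + $183.67 + $10.50 + $108.61 = $480.29
Net pay = $2,623.83 − $480.29 = $2,143.54

$2,143.54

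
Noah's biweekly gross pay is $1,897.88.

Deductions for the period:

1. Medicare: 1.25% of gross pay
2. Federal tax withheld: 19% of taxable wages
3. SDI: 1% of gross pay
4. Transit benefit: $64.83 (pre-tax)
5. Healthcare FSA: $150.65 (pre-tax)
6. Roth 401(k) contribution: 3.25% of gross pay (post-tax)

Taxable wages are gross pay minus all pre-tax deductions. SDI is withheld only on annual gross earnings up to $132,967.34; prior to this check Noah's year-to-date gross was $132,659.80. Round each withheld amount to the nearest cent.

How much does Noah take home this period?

Healthcare FSA: $150.65
Transit benefit: $64.83
Pre-tax total = $150.65 + $64.83 = $215.48
Taxable wages = $1,897.88 − $215.48 = $1,682.40
Federal tax withheld: $1,682.40 × 0.19 = $319.66
Medicare: $1,897.88 × 0.0125 = $23.72
SDI: only $132,967.34 − $132,659.80 = $307.54 of this check is subject → $307.54 × 0.01 = $3.08
Roth 401(k) contribution: $1,897.88 × 0.0325 = $61.68
Total deductions = $150.65 + $64.83 + $319.66 + $23.72 + $3.08 + $61.68 = $623.62
Net pay = $1,897.88 − $623.62 = $1,274.26

$1,274.26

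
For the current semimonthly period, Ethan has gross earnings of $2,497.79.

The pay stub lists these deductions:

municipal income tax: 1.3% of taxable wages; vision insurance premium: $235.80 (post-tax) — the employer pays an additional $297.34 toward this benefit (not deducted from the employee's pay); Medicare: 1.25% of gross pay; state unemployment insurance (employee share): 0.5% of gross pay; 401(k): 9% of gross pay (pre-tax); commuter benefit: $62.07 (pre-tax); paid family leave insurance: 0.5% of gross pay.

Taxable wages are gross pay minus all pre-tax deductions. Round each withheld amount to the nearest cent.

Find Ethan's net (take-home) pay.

$1,890.18

401(k): $2,497.79 × 0.09 = $224.80
Commuter benefit: $62.07
Pre-tax total = $224.80 + $62.07 = $286.87
Taxable wages = $2,497.79 − $286.87 = $2,210.92
Municipal income tax: $2,210.92 × 0.013 = $28.74
State unemployment insurance (employee share): $2,497.79 × 0.005 = $12.49
Paid family leave insurance: $2,497.79 × 0.005 = $12.49
Medicare: $2,497.79 × 0.0125 = $31.22
Vision insurance premium: $235.80
(Employer's $297.34 toward vision insurance premium is not withheld from the employee.)
Total deductions = $224.80 + $62.07 + $28.74 + $12.49 + $12.49 + $31.22 + $235.80 = $607.61
Net pay = $2,497.79 − $607.61 = $1,890.18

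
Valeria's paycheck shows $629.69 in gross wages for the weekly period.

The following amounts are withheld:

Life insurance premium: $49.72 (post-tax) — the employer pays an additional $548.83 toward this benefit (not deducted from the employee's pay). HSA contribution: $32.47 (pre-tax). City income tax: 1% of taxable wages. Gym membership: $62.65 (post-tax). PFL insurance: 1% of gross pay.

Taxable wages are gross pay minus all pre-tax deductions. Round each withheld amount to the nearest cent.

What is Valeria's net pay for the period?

$472.58

HSA contribution: $32.47
Taxable wages = $629.69 − $32.47 = $597.22
City income tax: $597.22 × 0.01 = $5.97
PFL insurance: $629.69 × 0.01 = $6.30
Gym membership: $62.65
Life insurance premium: $49.72
(Employer's $548.83 toward life insurance premium is not withheld from the employee.)
Total deductions = $32.47 + $5.97 + $6.30 + $62.65 + $49.72 = $157.11
Net pay = $629.69 − $157.11 = $472.58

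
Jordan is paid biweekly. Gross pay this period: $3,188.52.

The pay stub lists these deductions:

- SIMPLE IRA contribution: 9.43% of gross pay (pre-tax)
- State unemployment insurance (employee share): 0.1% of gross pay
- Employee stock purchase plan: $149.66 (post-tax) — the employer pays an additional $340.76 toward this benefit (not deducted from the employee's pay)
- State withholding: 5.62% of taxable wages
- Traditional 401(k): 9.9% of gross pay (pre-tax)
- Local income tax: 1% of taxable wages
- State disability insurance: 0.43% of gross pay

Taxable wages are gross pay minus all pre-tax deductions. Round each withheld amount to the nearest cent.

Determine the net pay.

$2,235.34

Traditional 401(k): $3,188.52 × 0.099 = $315.66
SIMPLE IRA contribution: $3,188.52 × 0.0943 = $300.68
Pre-tax total = $315.66 + $300.68 = $616.34
Taxable wages = $3,188.52 − $616.34 = $2,572.18
State withholding: $2,572.18 × 0.0562 = $144.56
Local income tax: $2,572.18 × 0.01 = $25.72
State disability insurance: $3,188.52 × 0.0043 = $13.71
State unemployment insurance (employee share): $3,188.52 × 0.001 = $3.19
Employee stock purchase plan: $149.66
(Employer's $340.76 toward employee stock purchase plan is not withheld from the employee.)
Total deductions = $315.66 + $300.68 + $144.56 + $25.72 + $13.71 + $3.19 + $149.66 = $953.18
Net pay = $3,188.52 − $953.18 = $2,235.34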